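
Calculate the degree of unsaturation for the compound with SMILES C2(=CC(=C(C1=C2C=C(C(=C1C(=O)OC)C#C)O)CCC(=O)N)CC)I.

Molecular formula from the SMILES: C19H18INO4.
DoU = (2C + 2 + N − H − X)/2 = (2·19 + 2 + 1 − 18 − 1)/2 = 22/2 = 11.
(Structurally: 2 ring(s) + 9 π bond(s) = 11.)

11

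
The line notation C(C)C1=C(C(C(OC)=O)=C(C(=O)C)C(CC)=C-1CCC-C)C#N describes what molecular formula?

C19H25NO3

Heavy atoms from the SMILES: 19 C, 1 N, 3 O.
Implicit hydrogens by atom environment:
  6 × C (aromatic): no H
  5 × C: 3 H each → 15
  5 × C: 2 H each → 10
  3 × C: no H
  3 × O: no H
  1 × N: no H
  Total hydrogens = 25.
Molecular formula: C19H25NO3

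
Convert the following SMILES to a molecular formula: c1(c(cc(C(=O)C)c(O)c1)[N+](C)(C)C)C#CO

Heavy atoms from the SMILES: 13 C, 1 N, 3 O.
Implicit hydrogens by atom environment:
  4 × C: 3 H each → 12
  4 × C (aromatic): no H
  3 × C: no H
  2 × C (aromatic): 1 H each → 2
  2 × O: 1 H each → 2
  1 × N (charge +1): no H
  1 × O: no H
  Total hydrogens = 16.
Net charge +1.
Molecular formula: C13H16NO3+

C13H16NO3+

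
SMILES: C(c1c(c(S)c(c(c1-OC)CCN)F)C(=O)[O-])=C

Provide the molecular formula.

Heavy atoms from the SMILES: 12 C, 1 F, 1 N, 3 O, 1 S.
Implicit hydrogens by atom environment:
  6 × C (aromatic): no H
  3 × C: 2 H each → 6
  2 × O: no H
  1 × C: 3 H
  1 × C: 1 H
  1 × C: no H
  1 × F: no H
  1 × N: 2 H
  1 × O (charge -1): no H
  1 × S: 1 H
  Total hydrogens = 13.
Net charge -1.
Molecular formula: C12H13FNO3S-

C12H13FNO3S-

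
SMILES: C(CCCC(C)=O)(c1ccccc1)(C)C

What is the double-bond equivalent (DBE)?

Molecular formula from the SMILES: C14H20O.
DoU = (2C + 2 + N − H − X)/2 = (2·14 + 2 + 0 − 20 − 0)/2 = 10/2 = 5.
(Structurally: 1 ring(s) + 4 π bond(s) = 5.)

5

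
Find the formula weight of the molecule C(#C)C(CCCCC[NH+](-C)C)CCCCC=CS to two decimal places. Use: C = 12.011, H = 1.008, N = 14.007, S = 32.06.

Molecular formula: C16H30NS+.
M = 16×12.011 + 30×1.008 + 1×14.007 + 1×32.06 = 268.48 g/mol.

268.48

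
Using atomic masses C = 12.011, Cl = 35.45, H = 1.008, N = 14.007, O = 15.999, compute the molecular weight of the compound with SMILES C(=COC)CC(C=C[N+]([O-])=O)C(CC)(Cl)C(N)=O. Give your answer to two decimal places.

Molecular formula: C11H17ClN2O4.
M = 11×12.011 + 1×35.45 + 17×1.008 + 2×14.007 + 4×15.999 = 276.72 g/mol.

276.72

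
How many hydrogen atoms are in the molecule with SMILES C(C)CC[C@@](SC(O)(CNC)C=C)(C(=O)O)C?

Hydrogens are implicit in SMILES; fill each atom to its normal valence:
  5 × C: 2 H each → 10
  3 × C: 3 H each → 9
  3 × C: no H
  2 × O: 1 H each → 2
  1 × C: 1 H
  1 × N: 1 H
  1 × O: no H
  1 × S: no H
  Total hydrogens = 23.

23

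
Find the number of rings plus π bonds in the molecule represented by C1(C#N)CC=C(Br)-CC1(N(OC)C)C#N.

6

Molecular formula from the SMILES: C10H12BrN3O.
DoU = (2C + 2 + N − H − X)/2 = (2·10 + 2 + 3 − 12 − 1)/2 = 12/2 = 6.
(Structurally: 1 ring(s) + 5 π bond(s) = 6.)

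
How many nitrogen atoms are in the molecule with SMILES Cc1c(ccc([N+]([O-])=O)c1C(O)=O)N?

The symbol for nitrogen appears 2 times in the SMILES.

2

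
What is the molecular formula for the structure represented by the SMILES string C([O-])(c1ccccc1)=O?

Heavy atoms from the SMILES: 7 C, 2 O.
Implicit hydrogens by atom environment:
  5 × C (aromatic): 1 H each → 5
  1 × C (aromatic): no H
  1 × C: no H
  1 × O: no H
  1 × O (charge -1): no H
  Total hydrogens = 5.
Net charge -1.
Molecular formula: C7H5O2-

C7H5O2-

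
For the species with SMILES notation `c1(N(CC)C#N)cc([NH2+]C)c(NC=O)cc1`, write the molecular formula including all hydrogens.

Heavy atoms from the SMILES: 11 C, 4 N, 1 O.
Implicit hydrogens by atom environment:
  3 × C (aromatic): 1 H each → 3
  3 × C (aromatic): no H
  2 × C: 3 H each → 6
  2 × N: no H
  1 × C: 2 H
  1 × C: 1 H
  1 × C: no H
  1 × N (charge +1): 2 H
  1 × N: 1 H
  1 × O: no H
  Total hydrogens = 15.
Net charge +1.
Molecular formula: C11H15N4O+

C11H15N4O+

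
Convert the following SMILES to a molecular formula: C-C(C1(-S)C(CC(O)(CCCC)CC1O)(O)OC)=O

Heavy atoms from the SMILES: 13 C, 5 O, 1 S.
Implicit hydrogens by atom environment:
  5 × C: 2 H each → 10
  4 × C: no H
  3 × C: 3 H each → 9
  3 × O: 1 H each → 3
  2 × O: no H
  1 × C: 1 H
  1 × S: 1 H
  Total hydrogens = 24.
Molecular formula: C13H24O5S

C13H24O5S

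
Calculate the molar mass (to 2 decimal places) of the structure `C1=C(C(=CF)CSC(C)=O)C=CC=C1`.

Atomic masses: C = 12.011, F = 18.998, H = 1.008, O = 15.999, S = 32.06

210.27

Molecular formula: C11H11FOS.
M = 11×12.011 + 1×18.998 + 11×1.008 + 1×15.999 + 1×32.06 = 210.27 g/mol.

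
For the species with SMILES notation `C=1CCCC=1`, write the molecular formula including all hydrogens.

C5H8

Heavy atoms from the SMILES: 5 C.
Implicit hydrogens by atom environment:
  3 × C: 2 H each → 6
  2 × C: 1 H each → 2
  Total hydrogens = 8.
Molecular formula: C5H8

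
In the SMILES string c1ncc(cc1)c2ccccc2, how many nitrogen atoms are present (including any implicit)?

The symbol for nitrogen appears 1 time in the SMILES.

1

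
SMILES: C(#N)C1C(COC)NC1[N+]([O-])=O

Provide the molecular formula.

Heavy atoms from the SMILES: 6 C, 3 N, 3 O.
Implicit hydrogens by atom environment:
  3 × C: 1 H each → 3
  2 × O: no H
  1 × C: 3 H
  1 × C: 2 H
  1 × C: no H
  1 × N: 1 H
  1 × N (charge +1): no H
  1 × N: no H
  1 × O (charge -1): no H
  Total hydrogens = 9.
Molecular formula: C6H9N3O3

C6H9N3O3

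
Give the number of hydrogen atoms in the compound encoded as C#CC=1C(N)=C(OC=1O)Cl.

Hydrogens are implicit in SMILES; fill each atom to its normal valence:
  4 × C (aromatic): no H
  1 × C: 1 H
  1 × C: no H
  1 × Cl: no H
  1 × N: 2 H
  1 × O: 1 H
  1 × O (aromatic): no H
  Total hydrogens = 4.

4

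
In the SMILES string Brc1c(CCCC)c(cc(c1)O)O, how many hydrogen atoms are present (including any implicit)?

13

Hydrogens are implicit in SMILES; fill each atom to its normal valence:
  4 × C (aromatic): no H
  3 × C: 2 H each → 6
  2 × C (aromatic): 1 H each → 2
  2 × O: 1 H each → 2
  1 × Br: no H
  1 × C: 3 H
  Total hydrogens = 13.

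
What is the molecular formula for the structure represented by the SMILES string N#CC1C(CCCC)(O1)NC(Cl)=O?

C8H11ClN2O2

Heavy atoms from the SMILES: 8 C, 1 Cl, 2 N, 2 O.
Implicit hydrogens by atom environment:
  3 × C: 2 H each → 6
  3 × C: no H
  2 × O: no H
  1 × C: 3 H
  1 × C: 1 H
  1 × Cl: no H
  1 × N: 1 H
  1 × N: no H
  Total hydrogens = 11.
Molecular formula: C8H11ClN2O2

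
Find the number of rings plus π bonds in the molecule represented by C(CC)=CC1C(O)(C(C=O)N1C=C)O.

Molecular formula from the SMILES: C10H15NO3.
DoU = (2C + 2 + N − H − X)/2 = (2·10 + 2 + 1 − 15 − 0)/2 = 8/2 = 4.
(Structurally: 1 ring(s) + 3 π bond(s) = 4.)

4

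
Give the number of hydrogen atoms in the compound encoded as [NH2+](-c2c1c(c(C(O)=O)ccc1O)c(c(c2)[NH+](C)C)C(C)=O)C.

20

Hydrogens are implicit in SMILES; fill each atom to its normal valence:
  7 × C (aromatic): no H
  4 × C: 3 H each → 12
  3 × C (aromatic): 1 H each → 3
  2 × C: no H
  2 × O: 1 H each → 2
  2 × O: no H
  1 × N (charge +1): 2 H
  1 × N (charge +1): 1 H
  Total hydrogens = 20.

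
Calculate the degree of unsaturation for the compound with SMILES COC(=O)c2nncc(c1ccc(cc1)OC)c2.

9

Molecular formula from the SMILES: C13H12N2O3.
DoU = (2C + 2 + N − H − X)/2 = (2·13 + 2 + 2 − 12 − 0)/2 = 18/2 = 9.
(Structurally: 2 ring(s) + 7 π bond(s) = 9.)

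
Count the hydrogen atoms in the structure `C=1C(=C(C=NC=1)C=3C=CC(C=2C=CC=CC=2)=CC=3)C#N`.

12

Hydrogens are implicit in SMILES; fill each atom to its normal valence:
  12 × C (aromatic): 1 H each → 12
  5 × C (aromatic): no H
  1 × C: no H
  1 × N (aromatic): no H
  1 × N: no H
  Total hydrogens = 12.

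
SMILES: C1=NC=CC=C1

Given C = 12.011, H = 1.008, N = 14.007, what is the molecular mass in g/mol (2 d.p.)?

79.10

Molecular formula: C5H5N.
M = 5×12.011 + 5×1.008 + 1×14.007 = 79.10 g/mol.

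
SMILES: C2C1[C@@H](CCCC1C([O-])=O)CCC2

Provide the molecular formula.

Heavy atoms from the SMILES: 11 C, 2 O.
Implicit hydrogens by atom environment:
  7 × C: 2 H each → 14
  3 × C: 1 H each → 3
  1 × C: no H
  1 × O: no H
  1 × O (charge -1): no H
  Total hydrogens = 17.
Net charge -1.
Molecular formula: C11H17O2-

C11H17O2-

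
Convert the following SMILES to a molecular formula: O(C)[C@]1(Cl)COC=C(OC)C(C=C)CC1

Heavy atoms from the SMILES: 11 C, 1 Cl, 3 O.
Implicit hydrogens by atom environment:
  4 × C: 2 H each → 8
  3 × C: 1 H each → 3
  3 × O: no H
  2 × C: 3 H each → 6
  2 × C: no H
  1 × Cl: no H
  Total hydrogens = 17.
Molecular formula: C11H17ClO3

C11H17ClO3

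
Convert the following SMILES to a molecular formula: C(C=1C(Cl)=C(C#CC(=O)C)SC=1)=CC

C11H9ClOS

Heavy atoms from the SMILES: 11 C, 1 Cl, 1 O, 1 S.
Implicit hydrogens by atom environment:
  3 × C (aromatic): no H
  3 × C: no H
  2 × C: 3 H each → 6
  2 × C: 1 H each → 2
  1 × C (aromatic): 1 H
  1 × Cl: no H
  1 × O: no H
  1 × S (aromatic): no H
  Total hydrogens = 9.
Molecular formula: C11H9ClOS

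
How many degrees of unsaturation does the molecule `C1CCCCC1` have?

1

Molecular formula from the SMILES: C6H12.
DoU = (2C + 2 + N − H − X)/2 = (2·6 + 2 + 0 − 12 − 0)/2 = 2/2 = 1.
(Structurally: 1 ring(s) + 0 π bond(s) = 1.)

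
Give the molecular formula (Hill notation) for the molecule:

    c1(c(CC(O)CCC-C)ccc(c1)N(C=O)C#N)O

Heavy atoms from the SMILES: 14 C, 2 N, 3 O.
Implicit hydrogens by atom environment:
  4 × C: 2 H each → 8
  3 × C (aromatic): 1 H each → 3
  3 × C (aromatic): no H
  2 × C: 1 H each → 2
  2 × N: no H
  2 × O: 1 H each → 2
  1 × C: 3 H
  1 × C: no H
  1 × O: no H
  Total hydrogens = 18.
Molecular formula: C14H18N2O3

C14H18N2O3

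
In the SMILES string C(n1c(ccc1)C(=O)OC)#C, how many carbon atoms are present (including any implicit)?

8

The symbol for carbon appears 8 times in the SMILES. Lowercase c denotes aromatic carbon and counts toward C.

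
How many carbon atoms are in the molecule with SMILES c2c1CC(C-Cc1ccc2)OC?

The symbol for carbon appears 11 times in the SMILES. Lowercase c denotes aromatic carbon and counts toward C.

11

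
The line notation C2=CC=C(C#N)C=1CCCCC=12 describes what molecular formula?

C11H11N

Heavy atoms from the SMILES: 11 C, 1 N.
Implicit hydrogens by atom environment:
  4 × C: 2 H each → 8
  3 × C (aromatic): 1 H each → 3
  3 × C (aromatic): no H
  1 × C: no H
  1 × N: no H
  Total hydrogens = 11.
Molecular formula: C11H11N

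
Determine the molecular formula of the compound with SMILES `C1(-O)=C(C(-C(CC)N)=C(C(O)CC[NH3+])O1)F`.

C10H18FN2O3+

Heavy atoms from the SMILES: 10 C, 1 F, 2 N, 3 O.
Implicit hydrogens by atom environment:
  4 × C (aromatic): no H
  3 × C: 2 H each → 6
  2 × C: 1 H each → 2
  2 × O: 1 H each → 2
  1 × C: 3 H
  1 × F: no H
  1 × N (charge +1): 3 H
  1 × N: 2 H
  1 × O (aromatic): no H
  Total hydrogens = 18.
Net charge +1.
Molecular formula: C10H18FN2O3+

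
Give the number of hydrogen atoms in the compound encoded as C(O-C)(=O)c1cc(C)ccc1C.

12

Hydrogens are implicit in SMILES; fill each atom to its normal valence:
  3 × C: 3 H each → 9
  3 × C (aromatic): 1 H each → 3
  3 × C (aromatic): no H
  2 × O: no H
  1 × C: no H
  Total hydrogens = 12.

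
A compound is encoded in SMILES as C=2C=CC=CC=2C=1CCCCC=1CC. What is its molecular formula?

C14H18

Heavy atoms from the SMILES: 14 C.
Implicit hydrogens by atom environment:
  5 × C: 2 H each → 10
  5 × C (aromatic): 1 H each → 5
  2 × C: no H
  1 × C: 3 H
  1 × C (aromatic): no H
  Total hydrogens = 18.
Molecular formula: C14H18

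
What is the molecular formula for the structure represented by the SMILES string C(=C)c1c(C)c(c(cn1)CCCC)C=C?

Heavy atoms from the SMILES: 14 C, 1 N.
Implicit hydrogens by atom environment:
  5 × C: 2 H each → 10
  4 × C (aromatic): no H
  2 × C: 3 H each → 6
  2 × C: 1 H each → 2
  1 × C (aromatic): 1 H
  1 × N (aromatic): no H
  Total hydrogens = 19.
Molecular formula: C14H19N

C14H19N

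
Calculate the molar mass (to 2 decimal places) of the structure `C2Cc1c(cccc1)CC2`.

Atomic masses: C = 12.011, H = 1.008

132.21

Molecular formula: C10H12.
M = 10×12.011 + 12×1.008 = 132.21 g/mol.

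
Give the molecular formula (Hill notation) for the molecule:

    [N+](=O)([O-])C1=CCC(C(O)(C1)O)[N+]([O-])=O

Heavy atoms from the SMILES: 6 C, 2 N, 6 O.
Implicit hydrogens by atom environment:
  2 × C: 2 H each → 4
  2 × C: 1 H each → 2
  2 × C: no H
  2 × N (charge +1): no H
  2 × O: 1 H each → 2
  2 × O: no H
  2 × O (charge -1): no H
  Total hydrogens = 8.
Molecular formula: C6H8N2O6

C6H8N2O6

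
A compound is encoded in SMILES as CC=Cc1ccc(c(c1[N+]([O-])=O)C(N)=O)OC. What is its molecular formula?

Heavy atoms from the SMILES: 11 C, 2 N, 4 O.
Implicit hydrogens by atom environment:
  4 × C (aromatic): no H
  3 × O: no H
  2 × C: 3 H each → 6
  2 × C (aromatic): 1 H each → 2
  2 × C: 1 H each → 2
  1 × C: no H
  1 × N: 2 H
  1 × N (charge +1): no H
  1 × O (charge -1): no H
  Total hydrogens = 12.
Molecular formula: C11H12N2O4

C11H12N2O4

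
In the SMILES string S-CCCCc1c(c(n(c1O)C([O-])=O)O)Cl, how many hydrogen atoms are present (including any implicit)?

Hydrogens are implicit in SMILES; fill each atom to its normal valence:
  4 × C: 2 H each → 8
  4 × C (aromatic): no H
  2 × O: 1 H each → 2
  1 × C: no H
  1 × Cl: no H
  1 × N (aromatic): no H
  1 × O: no H
  1 × O (charge -1): no H
  1 × S: 1 H
  Total hydrogens = 11.

11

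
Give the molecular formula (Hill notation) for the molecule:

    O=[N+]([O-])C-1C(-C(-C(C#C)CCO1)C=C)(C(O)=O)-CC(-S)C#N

C14H16N2O5S

Heavy atoms from the SMILES: 14 C, 2 N, 5 O, 1 S.
Implicit hydrogens by atom environment:
  6 × C: 1 H each → 6
  4 × C: 2 H each → 8
  4 × C: no H
  3 × O: no H
  1 × N (charge +1): no H
  1 × N: no H
  1 × O: 1 H
  1 × O (charge -1): no H
  1 × S: 1 H
  Total hydrogens = 16.
Molecular formula: C14H16N2O5S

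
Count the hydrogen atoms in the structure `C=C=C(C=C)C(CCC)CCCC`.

22

Hydrogens are implicit in SMILES; fill each atom to its normal valence:
  7 × C: 2 H each → 14
  2 × C: 3 H each → 6
  2 × C: 1 H each → 2
  2 × C: no H
  Total hydrogens = 22.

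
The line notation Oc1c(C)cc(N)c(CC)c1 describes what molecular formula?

C9H13NO

Heavy atoms from the SMILES: 9 C, 1 N, 1 O.
Implicit hydrogens by atom environment:
  4 × C (aromatic): no H
  2 × C: 3 H each → 6
  2 × C (aromatic): 1 H each → 2
  1 × C: 2 H
  1 × N: 2 H
  1 × O: 1 H
  Total hydrogens = 13.
Molecular formula: C9H13NO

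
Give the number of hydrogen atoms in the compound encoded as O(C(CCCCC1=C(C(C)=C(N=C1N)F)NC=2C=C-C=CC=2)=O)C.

22

Hydrogens are implicit in SMILES; fill each atom to its normal valence:
  6 × C (aromatic): no H
  5 × C (aromatic): 1 H each → 5
  4 × C: 2 H each → 8
  2 × C: 3 H each → 6
  2 × O: no H
  1 × C: no H
  1 × F: no H
  1 × N: 2 H
  1 × N: 1 H
  1 × N (aromatic): no H
  Total hydrogens = 22.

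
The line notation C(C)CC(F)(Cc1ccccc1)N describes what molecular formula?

C11H16FN

Heavy atoms from the SMILES: 11 C, 1 F, 1 N.
Implicit hydrogens by atom environment:
  5 × C (aromatic): 1 H each → 5
  3 × C: 2 H each → 6
  1 × C: 3 H
  1 × C: no H
  1 × C (aromatic): no H
  1 × F: no H
  1 × N: 2 H
  Total hydrogens = 16.
Molecular formula: C11H16FN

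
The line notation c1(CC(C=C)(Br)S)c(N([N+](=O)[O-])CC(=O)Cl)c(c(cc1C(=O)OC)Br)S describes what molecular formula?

Heavy atoms from the SMILES: 2 Br, 14 C, 1 Cl, 2 N, 5 O, 2 S.
Implicit hydrogens by atom environment:
  5 × C (aromatic): no H
  4 × O: no H
  3 × C: 2 H each → 6
  3 × C: no H
  2 × Br: no H
  2 × S: 1 H each → 2
  1 × C: 3 H
  1 × C (aromatic): 1 H
  1 × C: 1 H
  1 × Cl: no H
  1 × N: no H
  1 × N (charge +1): no H
  1 × O (charge -1): no H
  Total hydrogens = 13.
Molecular formula: C14H13Br2ClN2O5S2

C14H13Br2ClN2O5S2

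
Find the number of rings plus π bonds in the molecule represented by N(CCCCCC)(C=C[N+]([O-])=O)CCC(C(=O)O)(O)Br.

Molecular formula from the SMILES: C12H21BrN2O5.
DoU = (2C + 2 + N − H − X)/2 = (2·12 + 2 + 2 − 21 − 1)/2 = 6/2 = 3.
(Structurally: 0 ring(s) + 3 π bond(s) = 3.)

3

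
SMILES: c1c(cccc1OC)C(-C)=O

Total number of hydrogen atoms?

Hydrogens are implicit in SMILES; fill each atom to its normal valence:
  4 × C (aromatic): 1 H each → 4
  2 × C: 3 H each → 6
  2 × C (aromatic): no H
  2 × O: no H
  1 × C: no H
  Total hydrogens = 10.

10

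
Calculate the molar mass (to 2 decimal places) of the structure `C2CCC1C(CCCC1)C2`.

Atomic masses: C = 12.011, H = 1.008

138.25

Molecular formula: C10H18.
M = 10×12.011 + 18×1.008 = 138.25 g/mol.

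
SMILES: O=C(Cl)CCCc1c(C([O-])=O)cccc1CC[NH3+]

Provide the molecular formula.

Heavy atoms from the SMILES: 13 C, 1 Cl, 1 N, 3 O.
Implicit hydrogens by atom environment:
  5 × C: 2 H each → 10
  3 × C (aromatic): 1 H each → 3
  3 × C (aromatic): no H
  2 × C: no H
  2 × O: no H
  1 × Cl: no H
  1 × N (charge +1): 3 H
  1 × O (charge -1): no H
  Total hydrogens = 16.
Molecular formula: C13H16ClNO3

C13H16ClNO3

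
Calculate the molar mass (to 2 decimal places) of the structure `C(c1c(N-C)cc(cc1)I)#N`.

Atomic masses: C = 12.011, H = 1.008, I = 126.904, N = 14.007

258.06

Molecular formula: C8H7IN2.
M = 8×12.011 + 7×1.008 + 1×126.904 + 2×14.007 = 258.06 g/mol.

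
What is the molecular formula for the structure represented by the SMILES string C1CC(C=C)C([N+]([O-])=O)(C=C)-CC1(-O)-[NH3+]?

Heavy atoms from the SMILES: 10 C, 2 N, 3 O.
Implicit hydrogens by atom environment:
  5 × C: 2 H each → 10
  3 × C: 1 H each → 3
  2 × C: no H
  1 × N (charge +1): 3 H
  1 × N (charge +1): no H
  1 × O: 1 H
  1 × O: no H
  1 × O (charge -1): no H
  Total hydrogens = 17.
Net charge +1.
Molecular formula: C10H17N2O3+

C10H17N2O3+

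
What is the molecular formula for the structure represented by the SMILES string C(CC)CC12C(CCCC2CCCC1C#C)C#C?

C18H26

Heavy atoms from the SMILES: 18 C.
Implicit hydrogens by atom environment:
  9 × C: 2 H each → 18
  5 × C: 1 H each → 5
  3 × C: no H
  1 × C: 3 H
  Total hydrogens = 26.
Molecular formula: C18H26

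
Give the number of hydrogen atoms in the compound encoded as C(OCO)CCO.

10

Hydrogens are implicit in SMILES; fill each atom to its normal valence:
  4 × C: 2 H each → 8
  2 × O: 1 H each → 2
  1 × O: no H
  Total hydrogens = 10.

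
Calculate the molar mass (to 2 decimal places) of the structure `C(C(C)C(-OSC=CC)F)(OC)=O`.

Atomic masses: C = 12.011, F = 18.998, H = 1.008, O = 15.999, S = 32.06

208.25

Molecular formula: C8H13FO3S.
M = 8×12.011 + 1×18.998 + 13×1.008 + 3×15.999 + 1×32.06 = 208.25 g/mol.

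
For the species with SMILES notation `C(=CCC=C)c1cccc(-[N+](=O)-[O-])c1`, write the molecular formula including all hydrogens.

C11H11NO2

Heavy atoms from the SMILES: 11 C, 1 N, 2 O.
Implicit hydrogens by atom environment:
  4 × C (aromatic): 1 H each → 4
  3 × C: 1 H each → 3
  2 × C: 2 H each → 4
  2 × C (aromatic): no H
  1 × N (charge +1): no H
  1 × O: no H
  1 × O (charge -1): no H
  Total hydrogens = 11.
Molecular formula: C11H11NO2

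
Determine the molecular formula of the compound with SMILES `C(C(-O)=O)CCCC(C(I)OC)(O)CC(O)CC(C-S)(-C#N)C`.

C15H26INO5S

Heavy atoms from the SMILES: 15 C, 1 I, 1 N, 5 O, 1 S.
Implicit hydrogens by atom environment:
  7 × C: 2 H each → 14
  4 × C: no H
  3 × O: 1 H each → 3
  2 × C: 3 H each → 6
  2 × C: 1 H each → 2
  2 × O: no H
  1 × I: no H
  1 × N: no H
  1 × S: 1 H
  Total hydrogens = 26.
Molecular formula: C15H26INO5S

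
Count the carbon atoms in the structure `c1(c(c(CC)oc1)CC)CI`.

9

The symbol for carbon appears 9 times in the SMILES. Lowercase c denotes aromatic carbon and counts toward C.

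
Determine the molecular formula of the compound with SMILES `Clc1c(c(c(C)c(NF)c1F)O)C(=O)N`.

Heavy atoms from the SMILES: 8 C, 1 Cl, 2 F, 2 N, 2 O.
Implicit hydrogens by atom environment:
  6 × C (aromatic): no H
  2 × F: no H
  1 × C: 3 H
  1 × C: no H
  1 × Cl: no H
  1 × N: 2 H
  1 × N: 1 H
  1 × O: 1 H
  1 × O: no H
  Total hydrogens = 7.
Molecular formula: C8H7ClF2N2O2

C8H7ClF2N2O2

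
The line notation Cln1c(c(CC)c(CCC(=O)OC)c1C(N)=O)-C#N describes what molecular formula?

C12H14ClN3O3

Heavy atoms from the SMILES: 12 C, 1 Cl, 3 N, 3 O.
Implicit hydrogens by atom environment:
  4 × C (aromatic): no H
  3 × C: 2 H each → 6
  3 × C: no H
  3 × O: no H
  2 × C: 3 H each → 6
  1 × Cl: no H
  1 × N: 2 H
  1 × N (aromatic): no H
  1 × N: no H
  Total hydrogens = 14.
Molecular formula: C12H14ClN3O3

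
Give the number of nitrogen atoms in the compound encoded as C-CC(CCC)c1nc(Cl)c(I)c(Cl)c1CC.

The symbol for nitrogen appears 1 time in the SMILES.

1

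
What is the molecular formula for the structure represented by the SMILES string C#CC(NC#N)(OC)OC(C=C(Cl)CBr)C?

Heavy atoms from the SMILES: 1 Br, 10 C, 1 Cl, 2 N, 2 O.
Implicit hydrogens by atom environment:
  4 × C: no H
  3 × C: 1 H each → 3
  2 × C: 3 H each → 6
  2 × O: no H
  1 × Br: no H
  1 × C: 2 H
  1 × Cl: no H
  1 × N: 1 H
  1 × N: no H
  Total hydrogens = 12.
Molecular formula: C10H12BrClN2O2

C10H12BrClN2O2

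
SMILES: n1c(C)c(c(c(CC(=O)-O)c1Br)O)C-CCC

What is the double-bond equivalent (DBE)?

Molecular formula from the SMILES: C12H16BrNO3.
DoU = (2C + 2 + N − H − X)/2 = (2·12 + 2 + 1 − 16 − 1)/2 = 10/2 = 5.
(Structurally: 1 ring(s) + 4 π bond(s) = 5.)

5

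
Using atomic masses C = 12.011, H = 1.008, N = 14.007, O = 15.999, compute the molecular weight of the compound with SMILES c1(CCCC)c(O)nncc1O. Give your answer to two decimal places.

168.20

Molecular formula: C8H12N2O2.
M = 8×12.011 + 12×1.008 + 2×14.007 + 2×15.999 = 168.20 g/mol.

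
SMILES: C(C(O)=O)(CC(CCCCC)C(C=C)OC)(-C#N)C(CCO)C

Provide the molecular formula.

Heavy atoms from the SMILES: 18 C, 1 N, 4 O.
Implicit hydrogens by atom environment:
  8 × C: 2 H each → 16
  4 × C: 1 H each → 4
  3 × C: 3 H each → 9
  3 × C: no H
  2 × O: 1 H each → 2
  2 × O: no H
  1 × N: no H
  Total hydrogens = 31.
Molecular formula: C18H31NO4

C18H31NO4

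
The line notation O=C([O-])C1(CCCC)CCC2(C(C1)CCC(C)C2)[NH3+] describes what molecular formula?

Heavy atoms from the SMILES: 16 C, 1 N, 2 O.
Implicit hydrogens by atom environment:
  9 × C: 2 H each → 18
  3 × C: no H
  2 × C: 3 H each → 6
  2 × C: 1 H each → 2
  1 × N (charge +1): 3 H
  1 × O: no H
  1 × O (charge -1): no H
  Total hydrogens = 29.
Molecular formula: C16H29NO2

C16H29NO2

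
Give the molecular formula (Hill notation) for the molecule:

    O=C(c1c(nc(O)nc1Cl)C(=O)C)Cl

Heavy atoms from the SMILES: 7 C, 2 Cl, 2 N, 3 O.
Implicit hydrogens by atom environment:
  4 × C (aromatic): no H
  2 × C: no H
  2 × Cl: no H
  2 × N (aromatic): no H
  2 × O: no H
  1 × C: 3 H
  1 × O: 1 H
  Total hydrogens = 4.
Molecular formula: C7H4Cl2N2O3

C7H4Cl2N2O3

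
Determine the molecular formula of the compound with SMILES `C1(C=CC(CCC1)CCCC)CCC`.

C14H26

Heavy atoms from the SMILES: 14 C.
Implicit hydrogens by atom environment:
  8 × C: 2 H each → 16
  4 × C: 1 H each → 4
  2 × C: 3 H each → 6
  Total hydrogens = 26.
Molecular formula: C14H26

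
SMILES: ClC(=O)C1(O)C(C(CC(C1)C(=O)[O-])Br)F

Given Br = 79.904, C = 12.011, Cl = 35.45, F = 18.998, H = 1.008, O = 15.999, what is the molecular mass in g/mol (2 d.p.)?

302.50

Molecular formula: C8H8BrClFO4-.
M = 1×79.904 + 8×12.011 + 1×35.45 + 1×18.998 + 8×1.008 + 4×15.999 = 302.50 g/mol.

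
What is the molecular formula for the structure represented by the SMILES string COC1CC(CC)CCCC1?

C10H20O

Heavy atoms from the SMILES: 10 C, 1 O.
Implicit hydrogens by atom environment:
  6 × C: 2 H each → 12
  2 × C: 3 H each → 6
  2 × C: 1 H each → 2
  1 × O: no H
  Total hydrogens = 20.
Molecular formula: C10H20O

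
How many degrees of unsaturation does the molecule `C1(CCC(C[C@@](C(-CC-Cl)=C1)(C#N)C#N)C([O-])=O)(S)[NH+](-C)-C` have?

Molecular formula from the SMILES: C15H20ClN3O2S.
DoU = (2C + 2 + N − H − X)/2 = (2·15 + 2 + 3 − 20 − 1)/2 = 14/2 = 7.
(Structurally: 1 ring(s) + 6 π bond(s) = 7.)

7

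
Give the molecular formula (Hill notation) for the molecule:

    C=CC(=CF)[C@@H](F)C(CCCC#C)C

C12H16F2

Heavy atoms from the SMILES: 12 C, 2 F.
Implicit hydrogens by atom environment:
  5 × C: 1 H each → 5
  4 × C: 2 H each → 8
  2 × C: no H
  2 × F: no H
  1 × C: 3 H
  Total hydrogens = 16.
Molecular formula: C12H16F2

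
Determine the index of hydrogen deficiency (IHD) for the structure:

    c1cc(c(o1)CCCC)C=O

Molecular formula from the SMILES: C9H12O2.
DoU = (2C + 2 + N − H − X)/2 = (2·9 + 2 + 0 − 12 − 0)/2 = 8/2 = 4.
(Structurally: 1 ring(s) + 3 π bond(s) = 4.)

4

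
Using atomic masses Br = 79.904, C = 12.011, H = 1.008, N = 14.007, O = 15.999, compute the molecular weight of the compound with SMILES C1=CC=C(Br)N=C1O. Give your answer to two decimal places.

174.00

Molecular formula: C5H4BrNO.
M = 1×79.904 + 5×12.011 + 4×1.008 + 1×14.007 + 1×15.999 = 174.00 g/mol.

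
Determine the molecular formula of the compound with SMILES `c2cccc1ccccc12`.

Heavy atoms from the SMILES: 10 C.
Implicit hydrogens by atom environment:
  8 × C (aromatic): 1 H each → 8
  2 × C (aromatic): no H
  Total hydrogens = 8.
Molecular formula: C10H8

C10H8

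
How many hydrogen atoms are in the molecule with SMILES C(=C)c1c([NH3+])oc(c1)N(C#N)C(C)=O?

10

Hydrogens are implicit in SMILES; fill each atom to its normal valence:
  3 × C (aromatic): no H
  2 × C: no H
  2 × N: no H
  1 × C: 3 H
  1 × C: 2 H
  1 × C (aromatic): 1 H
  1 × C: 1 H
  1 × N (charge +1): 3 H
  1 × O (aromatic): no H
  1 × O: no H
  Total hydrogens = 10.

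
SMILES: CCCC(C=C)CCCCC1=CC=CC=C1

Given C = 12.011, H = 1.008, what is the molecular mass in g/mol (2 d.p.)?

Molecular formula: C16H24.
M = 16×12.011 + 24×1.008 = 216.37 g/mol.

216.37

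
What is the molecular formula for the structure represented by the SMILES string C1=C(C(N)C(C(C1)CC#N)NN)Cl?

C8H13ClN4

Heavy atoms from the SMILES: 8 C, 1 Cl, 4 N.
Implicit hydrogens by atom environment:
  4 × C: 1 H each → 4
  2 × C: 2 H each → 4
  2 × C: no H
  2 × N: 2 H each → 4
  1 × Cl: no H
  1 × N: 1 H
  1 × N: no H
  Total hydrogens = 13.
Molecular formula: C8H13ClN4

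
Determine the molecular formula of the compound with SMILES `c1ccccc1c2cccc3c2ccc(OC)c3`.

Heavy atoms from the SMILES: 17 C, 1 O.
Implicit hydrogens by atom environment:
  11 × C (aromatic): 1 H each → 11
  5 × C (aromatic): no H
  1 × C: 3 H
  1 × O: no H
  Total hydrogens = 14.
Molecular formula: C17H14O

C17H14O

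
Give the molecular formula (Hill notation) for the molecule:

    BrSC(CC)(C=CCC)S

Heavy atoms from the SMILES: 1 Br, 7 C, 2 S.
Implicit hydrogens by atom environment:
  2 × C: 3 H each → 6
  2 × C: 2 H each → 4
  2 × C: 1 H each → 2
  1 × Br: no H
  1 × C: no H
  1 × S: 1 H
  1 × S: no H
  Total hydrogens = 13.
Molecular formula: C7H13BrS2

C7H13BrS2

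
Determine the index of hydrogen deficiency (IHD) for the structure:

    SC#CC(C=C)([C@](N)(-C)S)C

3

Molecular formula from the SMILES: C8H13NS2.
DoU = (2C + 2 + N − H − X)/2 = (2·8 + 2 + 1 − 13 − 0)/2 = 6/2 = 3.
(Structurally: 0 ring(s) + 3 π bond(s) = 3.)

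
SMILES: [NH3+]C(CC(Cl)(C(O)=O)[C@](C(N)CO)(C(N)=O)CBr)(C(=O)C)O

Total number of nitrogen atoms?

The symbol for nitrogen appears 3 times in the SMILES.

3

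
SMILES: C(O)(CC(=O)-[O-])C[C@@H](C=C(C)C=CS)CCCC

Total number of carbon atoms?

The symbol for carbon appears 14 times in the SMILES.

14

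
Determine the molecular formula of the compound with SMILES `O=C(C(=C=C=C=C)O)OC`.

C7H6O3

Heavy atoms from the SMILES: 7 C, 3 O.
Implicit hydrogens by atom environment:
  5 × C: no H
  2 × O: no H
  1 × C: 3 H
  1 × C: 2 H
  1 × O: 1 H
  Total hydrogens = 6.
Molecular formula: C7H6O3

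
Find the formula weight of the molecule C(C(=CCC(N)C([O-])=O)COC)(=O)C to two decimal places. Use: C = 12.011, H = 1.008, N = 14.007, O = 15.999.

Molecular formula: C9H14NO4-.
M = 9×12.011 + 14×1.008 + 1×14.007 + 4×15.999 = 200.21 g/mol.

200.21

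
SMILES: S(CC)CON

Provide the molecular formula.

Heavy atoms from the SMILES: 3 C, 1 N, 1 O, 1 S.
Implicit hydrogens by atom environment:
  2 × C: 2 H each → 4
  1 × C: 3 H
  1 × N: 2 H
  1 × O: no H
  1 × S: no H
  Total hydrogens = 9.
Molecular formula: C3H9NOS

C3H9NOS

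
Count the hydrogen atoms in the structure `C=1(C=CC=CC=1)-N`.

7

Hydrogens are implicit in SMILES; fill each atom to its normal valence:
  5 × C (aromatic): 1 H each → 5
  1 × C (aromatic): no H
  1 × N: 2 H
  Total hydrogens = 7.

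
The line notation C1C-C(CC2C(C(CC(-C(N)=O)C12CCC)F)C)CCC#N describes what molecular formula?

Heavy atoms from the SMILES: 18 C, 1 F, 2 N, 1 O.
Implicit hydrogens by atom environment:
  8 × C: 2 H each → 16
  5 × C: 1 H each → 5
  3 × C: no H
  2 × C: 3 H each → 6
  1 × F: no H
  1 × N: 2 H
  1 × N: no H
  1 × O: no H
  Total hydrogens = 29.
Molecular formula: C18H29FN2O

C18H29FN2O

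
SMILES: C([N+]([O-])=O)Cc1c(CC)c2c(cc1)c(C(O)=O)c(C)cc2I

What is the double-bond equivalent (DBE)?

9

Molecular formula from the SMILES: C16H16INO4.
DoU = (2C + 2 + N − H − X)/2 = (2·16 + 2 + 1 − 16 − 1)/2 = 18/2 = 9.
(Structurally: 2 ring(s) + 7 π bond(s) = 9.)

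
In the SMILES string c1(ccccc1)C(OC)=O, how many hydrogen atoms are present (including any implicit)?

8

Hydrogens are implicit in SMILES; fill each atom to its normal valence:
  5 × C (aromatic): 1 H each → 5
  2 × O: no H
  1 × C: 3 H
  1 × C (aromatic): no H
  1 × C: no H
  Total hydrogens = 8.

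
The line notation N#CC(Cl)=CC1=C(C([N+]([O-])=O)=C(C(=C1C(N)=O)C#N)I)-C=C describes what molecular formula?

Heavy atoms from the SMILES: 13 C, 1 Cl, 1 I, 4 N, 3 O.
Implicit hydrogens by atom environment:
  6 × C (aromatic): no H
  4 × C: no H
  2 × C: 1 H each → 2
  2 × N: no H
  2 × O: no H
  1 × C: 2 H
  1 × Cl: no H
  1 × I: no H
  1 × N: 2 H
  1 × N (charge +1): no H
  1 × O (charge -1): no H
  Total hydrogens = 6.
Molecular formula: C13H6ClIN4O3

C13H6ClIN4O3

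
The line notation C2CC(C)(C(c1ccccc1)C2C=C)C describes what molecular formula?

Heavy atoms from the SMILES: 15 C.
Implicit hydrogens by atom environment:
  5 × C (aromatic): 1 H each → 5
  3 × C: 2 H each → 6
  3 × C: 1 H each → 3
  2 × C: 3 H each → 6
  1 × C: no H
  1 × C (aromatic): no H
  Total hydrogens = 20.
Molecular formula: C15H20

C15H20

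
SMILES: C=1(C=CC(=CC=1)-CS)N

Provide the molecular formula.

C7H9NS

Heavy atoms from the SMILES: 7 C, 1 N, 1 S.
Implicit hydrogens by atom environment:
  4 × C (aromatic): 1 H each → 4
  2 × C (aromatic): no H
  1 × C: 2 H
  1 × N: 2 H
  1 × S: 1 H
  Total hydrogens = 9.
Molecular formula: C7H9NS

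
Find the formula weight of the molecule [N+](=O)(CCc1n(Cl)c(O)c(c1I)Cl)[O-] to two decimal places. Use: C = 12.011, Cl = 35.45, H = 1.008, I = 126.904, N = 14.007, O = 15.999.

350.92

Molecular formula: C6H5Cl2IN2O3.
M = 6×12.011 + 2×35.45 + 5×1.008 + 1×126.904 + 2×14.007 + 3×15.999 = 350.92 g/mol.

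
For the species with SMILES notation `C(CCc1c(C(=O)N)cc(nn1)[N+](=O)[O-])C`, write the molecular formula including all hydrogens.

Heavy atoms from the SMILES: 9 C, 4 N, 3 O.
Implicit hydrogens by atom environment:
  3 × C: 2 H each → 6
  3 × C (aromatic): no H
  2 × N (aromatic): no H
  2 × O: no H
  1 × C: 3 H
  1 × C (aromatic): 1 H
  1 × C: no H
  1 × N: 2 H
  1 × N (charge +1): no H
  1 × O (charge -1): no H
  Total hydrogens = 12.
Molecular formula: C9H12N4O3

C9H12N4O3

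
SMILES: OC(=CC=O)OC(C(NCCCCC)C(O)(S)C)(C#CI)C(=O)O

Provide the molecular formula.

Heavy atoms from the SMILES: 15 C, 1 I, 1 N, 6 O, 1 S.
Implicit hydrogens by atom environment:
  6 × C: no H
  4 × C: 2 H each → 8
  3 × C: 1 H each → 3
  3 × O: 1 H each → 3
  3 × O: no H
  2 × C: 3 H each → 6
  1 × I: no H
  1 × N: 1 H
  1 × S: 1 H
  Total hydrogens = 22.
Molecular formula: C15H22INO6S

C15H22INO6S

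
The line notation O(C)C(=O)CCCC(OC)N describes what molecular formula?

C7H15NO3

Heavy atoms from the SMILES: 7 C, 1 N, 3 O.
Implicit hydrogens by atom environment:
  3 × C: 2 H each → 6
  3 × O: no H
  2 × C: 3 H each → 6
  1 × C: 1 H
  1 × C: no H
  1 × N: 2 H
  Total hydrogens = 15.
Molecular formula: C7H15NO3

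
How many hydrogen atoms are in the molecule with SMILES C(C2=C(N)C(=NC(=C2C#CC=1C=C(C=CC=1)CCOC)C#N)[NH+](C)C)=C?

23

Hydrogens are implicit in SMILES; fill each atom to its normal valence:
  7 × C (aromatic): no H
  4 × C (aromatic): 1 H each → 4
  3 × C: 3 H each → 9
  3 × C: 2 H each → 6
  3 × C: no H
  1 × C: 1 H
  1 × N: 2 H
  1 × N (charge +1): 1 H
  1 × N (aromatic): no H
  1 × N: no H
  1 × O: no H
  Total hydrogens = 23.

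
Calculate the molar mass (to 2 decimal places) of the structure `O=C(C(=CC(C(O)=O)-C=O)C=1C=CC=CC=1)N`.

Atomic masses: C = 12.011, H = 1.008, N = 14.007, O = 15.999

233.22

Molecular formula: C12H11NO4.
M = 12×12.011 + 11×1.008 + 1×14.007 + 4×15.999 = 233.22 g/mol.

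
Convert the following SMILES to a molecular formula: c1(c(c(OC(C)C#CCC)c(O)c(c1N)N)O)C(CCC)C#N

Heavy atoms from the SMILES: 17 C, 3 N, 3 O.
Implicit hydrogens by atom environment:
  6 × C (aromatic): no H
  3 × C: 3 H each → 9
  3 × C: 2 H each → 6
  3 × C: no H
  2 × C: 1 H each → 2
  2 × N: 2 H each → 4
  2 × O: 1 H each → 2
  1 × N: no H
  1 × O: no H
  Total hydrogens = 23.
Molecular formula: C17H23N3O3

C17H23N3O3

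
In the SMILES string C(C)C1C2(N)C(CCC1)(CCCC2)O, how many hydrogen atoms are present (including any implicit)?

23

Hydrogens are implicit in SMILES; fill each atom to its normal valence:
  8 × C: 2 H each → 16
  2 × C: no H
  1 × C: 3 H
  1 × C: 1 H
  1 × N: 2 H
  1 × O: 1 H
  Total hydrogens = 23.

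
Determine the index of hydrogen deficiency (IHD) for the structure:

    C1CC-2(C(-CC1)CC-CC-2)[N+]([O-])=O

Molecular formula from the SMILES: C10H17NO2.
DoU = (2C + 2 + N − H − X)/2 = (2·10 + 2 + 1 − 17 − 0)/2 = 6/2 = 3.
(Structurally: 2 ring(s) + 1 π bond(s) = 3.)

3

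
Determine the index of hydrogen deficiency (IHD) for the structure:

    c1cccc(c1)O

4

Molecular formula from the SMILES: C6H6O.
DoU = (2C + 2 + N − H − X)/2 = (2·6 + 2 + 0 − 6 − 0)/2 = 8/2 = 4.
(Structurally: 1 ring(s) + 3 π bond(s) = 4.)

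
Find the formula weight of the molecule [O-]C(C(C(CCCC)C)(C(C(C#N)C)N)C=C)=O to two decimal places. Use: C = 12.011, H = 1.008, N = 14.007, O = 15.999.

251.35

Molecular formula: C14H23N2O2-.
M = 14×12.011 + 23×1.008 + 2×14.007 + 2×15.999 = 251.35 g/mol.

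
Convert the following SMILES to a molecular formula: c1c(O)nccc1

C5H5NO

Heavy atoms from the SMILES: 5 C, 1 N, 1 O.
Implicit hydrogens by atom environment:
  4 × C (aromatic): 1 H each → 4
  1 × C (aromatic): no H
  1 × N (aromatic): no H
  1 × O: 1 H
  Total hydrogens = 5.
Molecular formula: C5H5NO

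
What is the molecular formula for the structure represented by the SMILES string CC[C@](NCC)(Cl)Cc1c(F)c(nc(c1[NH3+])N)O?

C11H19ClFN4O+

Heavy atoms from the SMILES: 11 C, 1 Cl, 1 F, 4 N, 1 O.
Implicit hydrogens by atom environment:
  5 × C (aromatic): no H
  3 × C: 2 H each → 6
  2 × C: 3 H each → 6
  1 × C: no H
  1 × Cl: no H
  1 × F: no H
  1 × N (charge +1): 3 H
  1 × N: 2 H
  1 × N: 1 H
  1 × N (aromatic): no H
  1 × O: 1 H
  Total hydrogens = 19.
Net charge +1.
Molecular formula: C11H19ClFN4O+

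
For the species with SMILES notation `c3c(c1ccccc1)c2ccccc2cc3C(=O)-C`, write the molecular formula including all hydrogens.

C18H14O

Heavy atoms from the SMILES: 18 C, 1 O.
Implicit hydrogens by atom environment:
  11 × C (aromatic): 1 H each → 11
  5 × C (aromatic): no H
  1 × C: 3 H
  1 × C: no H
  1 × O: no H
  Total hydrogens = 14.
Molecular formula: C18H14O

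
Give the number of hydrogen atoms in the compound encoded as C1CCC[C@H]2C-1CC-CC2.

18

Hydrogens are implicit in SMILES; fill each atom to its normal valence:
  8 × C: 2 H each → 16
  2 × C: 1 H each → 2
  Total hydrogens = 18.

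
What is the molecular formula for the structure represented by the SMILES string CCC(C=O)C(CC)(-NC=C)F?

C9H16FNO

Heavy atoms from the SMILES: 9 C, 1 F, 1 N, 1 O.
Implicit hydrogens by atom environment:
  3 × C: 2 H each → 6
  3 × C: 1 H each → 3
  2 × C: 3 H each → 6
  1 × C: no H
  1 × F: no H
  1 × N: 1 H
  1 × O: no H
  Total hydrogens = 16.
Molecular formula: C9H16FNO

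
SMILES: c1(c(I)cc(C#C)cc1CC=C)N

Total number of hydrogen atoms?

10

Hydrogens are implicit in SMILES; fill each atom to its normal valence:
  4 × C (aromatic): no H
  2 × C: 2 H each → 4
  2 × C (aromatic): 1 H each → 2
  2 × C: 1 H each → 2
  1 × C: no H
  1 × I: no H
  1 × N: 2 H
  Total hydrogens = 10.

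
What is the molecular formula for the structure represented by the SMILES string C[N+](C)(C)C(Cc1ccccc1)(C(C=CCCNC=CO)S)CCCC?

C22H37N2OS+

Heavy atoms from the SMILES: 22 C, 2 N, 1 O, 1 S.
Implicit hydrogens by atom environment:
  6 × C: 2 H each → 12
  5 × C: 1 H each → 5
  5 × C (aromatic): 1 H each → 5
  4 × C: 3 H each → 12
  1 × C: no H
  1 × C (aromatic): no H
  1 × N: 1 H
  1 × N (charge +1): no H
  1 × O: 1 H
  1 × S: 1 H
  Total hydrogens = 37.
Net charge +1.
Molecular formula: C22H37N2OS+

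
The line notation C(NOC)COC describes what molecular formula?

C4H11NO2

Heavy atoms from the SMILES: 4 C, 1 N, 2 O.
Implicit hydrogens by atom environment:
  2 × C: 3 H each → 6
  2 × C: 2 H each → 4
  2 × O: no H
  1 × N: 1 H
  Total hydrogens = 11.
Molecular formula: C4H11NO2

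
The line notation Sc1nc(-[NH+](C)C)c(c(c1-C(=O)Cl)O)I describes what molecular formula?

Heavy atoms from the SMILES: 8 C, 1 Cl, 1 I, 2 N, 2 O, 1 S.
Implicit hydrogens by atom environment:
  5 × C (aromatic): no H
  2 × C: 3 H each → 6
  1 × C: no H
  1 × Cl: no H
  1 × I: no H
  1 × N (charge +1): 1 H
  1 × N (aromatic): no H
  1 × O: 1 H
  1 × O: no H
  1 × S: 1 H
  Total hydrogens = 9.
Net charge +1.
Molecular formula: C8H9ClIN2O2S+

C8H9ClIN2O2S+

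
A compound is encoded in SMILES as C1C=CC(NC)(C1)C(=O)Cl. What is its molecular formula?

C7H10ClNO

Heavy atoms from the SMILES: 7 C, 1 Cl, 1 N, 1 O.
Implicit hydrogens by atom environment:
  2 × C: 2 H each → 4
  2 × C: 1 H each → 2
  2 × C: no H
  1 × C: 3 H
  1 × Cl: no H
  1 × N: 1 H
  1 × O: no H
  Total hydrogens = 10.
Molecular formula: C7H10ClNO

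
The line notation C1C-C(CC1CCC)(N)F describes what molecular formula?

C8H16FN

Heavy atoms from the SMILES: 8 C, 1 F, 1 N.
Implicit hydrogens by atom environment:
  5 × C: 2 H each → 10
  1 × C: 3 H
  1 × C: 1 H
  1 × C: no H
  1 × F: no H
  1 × N: 2 H
  Total hydrogens = 16.
Molecular formula: C8H16FN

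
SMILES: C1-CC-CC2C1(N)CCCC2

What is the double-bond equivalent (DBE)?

Molecular formula from the SMILES: C10H19N.
DoU = (2C + 2 + N − H − X)/2 = (2·10 + 2 + 1 − 19 − 0)/2 = 4/2 = 2.
(Structurally: 2 ring(s) + 0 π bond(s) = 2.)

2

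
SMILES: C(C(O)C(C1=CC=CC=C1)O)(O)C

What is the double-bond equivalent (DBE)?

Molecular formula from the SMILES: C10H14O3.
DoU = (2C + 2 + N − H − X)/2 = (2·10 + 2 + 0 − 14 − 0)/2 = 8/2 = 4.
(Structurally: 1 ring(s) + 3 π bond(s) = 4.)

4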